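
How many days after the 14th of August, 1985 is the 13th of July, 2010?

9099

Day-of-year of August 14, 1985: 226.
Day-of-year of July 13, 2010: 194.
1985 has 365 days, so 365 − 226 = 139 days remain in 1985.
Full years 1986–2009: 18 common + 6 leap = 18×365 + 6×366 = 8766 days.
Total: 139 + 8766 + 194 = 9099 days.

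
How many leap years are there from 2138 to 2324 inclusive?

45

Years divisible by 4: 2140, 2144, …, 2324 — 47 in all.
Of these, 2200, 2300 are divisible by 100 but not 400, so not leap.
Leap years: 47 − 2 = 45.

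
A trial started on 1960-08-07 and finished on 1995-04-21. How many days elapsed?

12675

From August 7, 1960 to August 7, 1994: 34 years, of which 8 contain a Feb 29 — 26×365 + 8×366 = 12418 days.
August 1994: 31 − 7 = 24 days remain.
Then September (30), October (31), November (30), December (31), January (31), February 1995 (28), March (31): 30 + 31 + 30 + 31 + 31 + 28 + 31 = 212 days.
April 1–21, 1995: 21 days.
Residual: 257 days.
Total: 12675 days.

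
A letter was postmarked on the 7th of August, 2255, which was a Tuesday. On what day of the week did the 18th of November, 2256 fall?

Tuesday

August 7, 2255 → August 7, 2256: 366 days (2256 is a leap year).
August 2256: 31 − 7 = 24 days remain.
Then September (30), October (31): 30 + 31 = 61 days.
November 1–18, 2256: 18 days.
Residual: 103 days.
Total: 469 days.
469 is a multiple of 7, so the 18th of November, 2256 falls on the same weekday: Tuesday.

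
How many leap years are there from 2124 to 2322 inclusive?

Years divisible by 4: 2124, 2128, …, 2320 — 50 in all.
Of these, 2200, 2300 are divisible by 100 but not 400, so not leap.
Leap years: 50 − 2 = 48.

48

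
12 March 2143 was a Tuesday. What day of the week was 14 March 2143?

Within March 2143: 14 − 12 = 2 days.
2 mod 7 = 2, so 2 days after Tuesday is Thursday.

Thursday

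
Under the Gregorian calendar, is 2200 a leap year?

No

2200 is not a leap year (divisible by 100 but not 400).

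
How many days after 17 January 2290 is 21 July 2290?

January 2290: 31 − 17 = 14 days remain.
Then February 2290 (28), March (31), April (30), May (31), June (30): 28 + 31 + 30 + 31 + 30 = 150 days.
July 1–21, 2290: 21 days.
Total: 14 + 150 + 21 = 185 days.

185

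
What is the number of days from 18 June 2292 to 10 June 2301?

From June 18, 2292 to June 18, 2300: 8 years, of which 1 contains a Feb 29 — 7×365 + 1×366 = 2921 days.
(2300 is not a leap year (divisible by 100 but not 400).)
June 2300: 30 − 18 = 12 days remain.
Then 11 full months totalling 335 days.
June 1–10, 2301: 10 days.
Residual: 357 days.
Total: 3278 days.

3278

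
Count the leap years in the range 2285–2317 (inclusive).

Years divisible by 4 in [2285, 2317]: 2288, 2292, 2296, 2300, 2304, 2308, 2312, 2316.
Of these, 2300 is divisible by 100 but not 400, so not leap.
Leap years: 8 − 1 = 7.

7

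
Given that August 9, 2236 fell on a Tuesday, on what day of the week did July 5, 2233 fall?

Count forward from the earlier date (July 5, 2233) to the later (August 9, 2236):
Day-of-year of July 5, 2233: 186.
Day-of-year of August 9, 2236: 222.
2233 has 365 days, so 365 − 186 = 179 days remain in 2233.
Full years: 2234: 365; 2235: 365. Sum = 730.
Total: 179 + 730 + 222 = 1131 days.
1131 mod 7 = 4, so 4 days before Tuesday is Friday.

Friday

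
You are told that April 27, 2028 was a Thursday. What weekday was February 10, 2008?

Count forward from the earlier date (February 10, 2008) to the later (April 27, 2028):
From February 10, 2008 to February 10, 2028: 20 years, of which 5 contain a Feb 29 — 15×365 + 5×366 = 7305 days.
February 2028: 29 − 10 = 19 days remain (2028 is a leap year, so February has 29 days).
Then March (31): 31 days.
April 1–27, 2028: 27 days.
Residual: 77 days.
Total: 7382 days.
7382 mod 7 = 4, so 4 days before Thursday is Sunday.

Sunday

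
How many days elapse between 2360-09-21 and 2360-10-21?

30

September 2360: 30 − 21 = 9 days remain.
October 1–21, 2360: 21 days.
Total: 9 + 21 = 30 days.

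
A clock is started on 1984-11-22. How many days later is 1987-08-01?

982

Day-of-year of November 22, 1984: 327.
Day-of-year of August 1, 1987: 213.
1984 has 366 days, so 366 − 327 = 39 days remain in 1984.
Full years: 1985: 365; 1986: 365. Sum = 730.
Total: 39 + 730 + 213 = 982 days.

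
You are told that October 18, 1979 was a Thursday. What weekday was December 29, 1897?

Wednesday

Count forward from the earlier date (December 29, 1897) to the later (October 18, 1979):
From December 29, 1897 to December 29, 1978: 81 years, of which 19 contain a Feb 29 — 62×365 + 19×366 = 29584 days.
(1900 is not a leap year (divisible by 100 but not 400).)
December 1978: 31 − 29 = 2 days remain.
Then 9 full months totalling 273 days.
October 1–18, 1979: 18 days.
Residual: 293 days.
Total: 29877 days.
29877 mod 7 = 1, so 1 day before Thursday is Wednesday.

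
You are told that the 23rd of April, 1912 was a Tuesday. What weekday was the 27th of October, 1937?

Day-of-year of April 23, 1912: 114.
Day-of-year of October 27, 1937: 300.
1912 has 366 days, so 366 − 114 = 252 days remain in 1912.
Full years 1913–1936: 18 common + 6 leap = 18×365 + 6×366 = 8766 days.
Total: 252 + 8766 + 300 = 9318 days.
9318 mod 7 = 1, so 1 day after Tuesday is Wednesday.

Wednesday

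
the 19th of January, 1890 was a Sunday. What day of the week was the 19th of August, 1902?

From January 19, 1890 to January 19, 1902: 12 years, of which 2 contain a Feb 29 — 10×365 + 2×366 = 4382 days.
(1900 is not a leap year (divisible by 100 but not 400).)
January 1902: 31 − 19 = 12 days remain.
Then February 1902 (28), March (31), April (30), May (31), June (30), July (31): 28 + 31 + 30 + 31 + 30 + 31 = 181 days.
August 1–19, 1902: 19 days.
Residual: 212 days.
Total: 4594 days.
4594 mod 7 = 2, so 2 days after Sunday is Tuesday.

Tuesday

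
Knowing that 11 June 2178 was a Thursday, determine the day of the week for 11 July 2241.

Day-of-year of June 11, 2178: 162.
Day-of-year of July 11, 2241: 192.
2178 has 365 days, so 365 − 162 = 203 days remain in 2178.
Full years 2179–2240: 47 common + 15 leap = 47×365 + 15×366 = 22645 days.
Total: 203 + 22645 + 192 = 23040 days.
23040 mod 7 = 3, so 3 days after Thursday is Sunday.

Sunday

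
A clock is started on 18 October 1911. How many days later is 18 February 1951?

14368

From October 18, 1911 to October 18, 1950: 39 years, of which 10 contain a Feb 29 — 29×365 + 10×366 = 14245 days.
October 1950: 31 − 18 = 13 days remain.
Then November (30), December (31), January (31): 30 + 31 + 31 = 92 days.
February 1–18, 1951: 18 days (1951 is not a leap year).
Residual: 123 days.
Total: 14368 days.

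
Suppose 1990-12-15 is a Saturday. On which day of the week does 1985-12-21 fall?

Saturday

Count forward from the earlier date (December 21, 1985) to the later (December 15, 1990):
December 21, 1985 → December 21, 1986: 365 days.
December 21, 1986 → December 21, 1987: 365 days.
December 21, 1987 → December 21, 1988: 366 days (1988 is a leap year).
December 21, 1988 → December 21, 1989: 365 days.
December 1989: 31 − 21 = 10 days remain.
Then 11 full months totalling 334 days.
December 1–15, 1990: 15 days.
Residual: 359 days.
Total: 1820 days.
1820 is a multiple of 7, so 1985-12-21 falls on the same weekday: Saturday.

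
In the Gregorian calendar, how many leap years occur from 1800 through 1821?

5

Years divisible by 4 in [1800, 1821]: 1800, 1804, 1808, 1812, 1816, 1820.
Of these, 1800 is divisible by 100 but not 400, so not leap.
Leap years: 6 − 1 = 5.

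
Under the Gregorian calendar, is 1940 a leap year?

Yes

1940 is a leap year.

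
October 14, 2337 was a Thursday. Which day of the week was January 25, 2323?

Count forward from the earlier date (January 25, 2323) to the later (October 14, 2337):
Day-of-year of January 25, 2323: 25.
Day-of-year of October 14, 2337: 287.
2323 has 365 days, so 365 − 25 = 340 days remain in 2323.
Full years 2324–2336: 9 common + 4 leap = 9×365 + 4×366 = 4749 days.
Total: 340 + 4749 + 287 = 5376 days.
5376 is a multiple of 7, so January 25, 2323 falls on the same weekday: Thursday.

Thursday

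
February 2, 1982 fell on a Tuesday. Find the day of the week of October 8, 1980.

Count forward from the earlier date (October 8, 1980) to the later (February 2, 1982):
Day-of-year of October 8, 1980: 282.
Day-of-year of February 2, 1982: 33.
1980 has 366 days, so 366 − 282 = 84 days remain in 1980.
Full years: 1981: 365. Sum = 365.
Total: 84 + 365 + 33 = 482 days.
482 mod 7 = 6, so 6 days before Tuesday is Wednesday.

Wednesday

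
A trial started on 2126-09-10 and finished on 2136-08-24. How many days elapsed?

From September 10, 2126 to September 10, 2135: 9 years, of which 2 contain a Feb 29 — 7×365 + 2×366 = 3287 days.
September 2135: 30 − 10 = 20 days remain.
Then 10 full months totalling 305 days.
August 1–24, 2136: 24 days.
Residual: 349 days.
Total: 3636 days.

3636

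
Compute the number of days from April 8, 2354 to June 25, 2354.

April 2354: 30 − 8 = 22 days remain.
Then May (31): 31 days.
June 1–25, 2354: 25 days.
Total: 22 + 31 + 25 = 78 days.

78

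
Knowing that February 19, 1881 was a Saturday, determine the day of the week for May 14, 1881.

Saturday

February 1881: 28 − 19 = 9 days remain (1881 is not a leap year, so February has 28 days).
Then March (31), April (30): 31 + 30 = 61 days.
May 1–14, 1881: 14 days.
Total: 9 + 61 + 14 = 84 days.
84 is a multiple of 7, so May 14, 1881 falls on the same weekday: Saturday.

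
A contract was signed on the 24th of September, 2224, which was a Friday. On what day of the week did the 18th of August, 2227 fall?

September 24, 2224 → September 24, 2225: 365 days.
September 24, 2225 → September 24, 2226: 365 days.
September 2226: 30 − 24 = 6 days remain.
Then 10 full months totalling 304 days.
August 1–18, 2227: 18 days.
Residual: 328 days.
Total: 1058 days.
1058 mod 7 = 1, so 1 day after Friday is Saturday.

Saturday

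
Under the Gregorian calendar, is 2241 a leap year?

No

2241 is not a leap year.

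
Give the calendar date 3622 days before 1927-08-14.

1917-09-13

Count 3622 days before August 14, 1927:
Day-of-year of September 13, 1917: 256.
Day-of-year of August 14, 1927: 226.
1917 has 365 days, so 365 − 256 = 109 days remain in 1917.
Full years 1918–1926: 7 common + 2 leap = 7×365 + 2×366 = 3287 days.
Total: 109 + 3287 + 226 = 3622 days.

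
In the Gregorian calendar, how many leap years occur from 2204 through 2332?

Years divisible by 4: 2204, 2208, …, 2332 — 33 in all.
Of these, 2300 is divisible by 100 but not 400, so not leap.
Leap years: 33 − 1 = 32.

32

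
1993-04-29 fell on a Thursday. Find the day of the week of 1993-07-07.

Wednesday

April 1993: 30 − 29 = 1 day remains.
Then May (31), June (30): 31 + 30 = 61 days.
July 1–7, 1993: 7 days.
Total: 1 + 61 + 7 = 69 days.
69 mod 7 = 6, so 6 days after Thursday is Wednesday.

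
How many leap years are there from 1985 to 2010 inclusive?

6

Years divisible by 4 in [1985, 2010]: 1988, 1992, 1996, 2000, 2004, 2008.
2000 is divisible by 400, so still leap.
No century exceptions apply. Count: 6.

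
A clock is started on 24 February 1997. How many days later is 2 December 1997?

281

February 1997: 28 − 24 = 4 days remain (1997 is not a leap year, so February has 28 days).
Then 9 full months totalling 275 days.
December 1–2, 1997: 2 days.
Total: 4 + 275 + 2 = 281 days.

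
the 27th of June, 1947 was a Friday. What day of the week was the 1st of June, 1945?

Friday

Count forward from the earlier date (June 1, 1945) to the later (June 27, 1947):
Day-of-year of June 1, 1945: 152.
Day-of-year of June 27, 1947: 178.
1945 has 365 days, so 365 − 152 = 213 days remain in 1945.
Full years: 1946: 365. Sum = 365.
Total: 213 + 365 + 178 = 756 days.
756 is a multiple of 7, so the 1st of June, 1945 falls on the same weekday: Friday.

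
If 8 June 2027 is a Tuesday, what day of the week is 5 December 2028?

Tuesday

June 8, 2027 → June 8, 2028: 366 days (2028 is a leap year).
June 2028: 30 − 8 = 22 days remain.
Then July (31), August (31), September (30), October (31), November (30): 31 + 31 + 30 + 31 + 30 = 153 days.
December 1–5, 2028: 5 days.
Residual: 180 days.
Total: 546 days.
546 is a multiple of 7, so 5 December 2028 falls on the same weekday: Tuesday.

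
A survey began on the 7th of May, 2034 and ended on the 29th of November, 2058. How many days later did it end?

8972

From May 7, 2034 to May 7, 2058: 24 years, of which 6 contain a Feb 29 — 18×365 + 6×366 = 8766 days.
May 2058: 31 − 7 = 24 days remain.
Then June (30), July (31), August (31), September (30), October (31): 30 + 31 + 31 + 30 + 31 = 153 days.
November 1–29, 2058: 29 days.
Residual: 206 days.
Total: 8972 days.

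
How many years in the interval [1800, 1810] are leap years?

2

Years divisible by 4 in [1800, 1810]: 1800, 1804, 1808.
Of these, 1800 is divisible by 100 but not 400, so not leap.
Leap years: 3 − 1 = 2.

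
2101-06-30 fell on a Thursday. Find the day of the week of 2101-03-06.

Sunday

Count forward from the earlier date (March 6, 2101) to the later (June 30, 2101):
March 2101: 31 − 6 = 25 days remain.
Then April (30), May (31): 30 + 31 = 61 days.
June 1–30, 2101: 30 days.
Total: 25 + 61 + 30 = 116 days.
116 mod 7 = 4, so 4 days before Thursday is Sunday.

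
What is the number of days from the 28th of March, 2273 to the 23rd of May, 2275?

786

Day-of-year of March 28, 2273: 87.
Day-of-year of May 23, 2275: 143.
2273 has 365 days, so 365 − 87 = 278 days remain in 2273.
Full years: 2274: 365. Sum = 365.
Total: 278 + 365 + 143 = 786 days.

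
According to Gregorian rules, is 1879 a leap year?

No

1879 is not a leap year.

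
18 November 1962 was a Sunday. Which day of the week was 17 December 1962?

November 1962: 30 − 18 = 12 days remain.
December 1–17, 1962: 17 days.
Total: 12 + 17 = 29 days.
29 mod 7 = 1, so 1 day after Sunday is Monday.

Monday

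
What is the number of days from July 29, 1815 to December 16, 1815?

140

July 1815: 31 − 29 = 2 days remain.
Then August (31), September (30), October (31), November (30): 31 + 30 + 31 + 30 = 122 days.
December 1–16, 1815: 16 days.
Total: 2 + 122 + 16 = 140 days.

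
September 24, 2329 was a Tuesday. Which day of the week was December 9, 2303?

Wednesday

Count forward from the earlier date (December 9, 2303) to the later (September 24, 2329):
Day-of-year of December 9, 2303: 343.
Day-of-year of September 24, 2329: 267.
2303 has 365 days, so 365 − 343 = 22 days remain in 2303.
Full years 2304–2328: 18 common + 7 leap = 18×365 + 7×366 = 9132 days.
Total: 22 + 9132 + 267 = 9421 days.
9421 mod 7 = 6, so 6 days before Tuesday is Wednesday.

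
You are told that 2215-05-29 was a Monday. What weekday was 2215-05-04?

Count forward from the earlier date (May 4, 2215) to the later (May 29, 2215):
Within May 2215: 29 − 4 = 25 days.
25 mod 7 = 4, so 4 days before Monday is Thursday.

Thursday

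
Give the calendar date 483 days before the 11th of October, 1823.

the 15th of June, 1822

Count 483 days before October 11, 1823:
June 15, 1822 → June 15, 1823: 365 days.
June 1823: 30 − 15 = 15 days remain.
Then July (31), August (31), September (30): 31 + 31 + 30 = 92 days.
October 1–11, 1823: 11 days.
Residual: 118 days.
Total: 483 days.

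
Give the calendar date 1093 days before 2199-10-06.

2196-10-08

Count 1093 days before October 6, 2199:
Day-of-year of October 8, 2196: 282.
Day-of-year of October 6, 2199: 279.
2196 has 366 days, so 366 − 282 = 84 days remain in 2196.
Full years: 2197: 365; 2198: 365. Sum = 730.
Total: 84 + 730 + 279 = 1093 days.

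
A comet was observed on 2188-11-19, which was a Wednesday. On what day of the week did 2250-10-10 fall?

Thursday

From November 19, 2188 to November 19, 2249: 61 years, of which 14 contain a Feb 29 — 47×365 + 14×366 = 22279 days.
(2200 is not a leap year (divisible by 100 but not 400).)
November 2249: 30 − 19 = 11 days remain.
Then 10 full months totalling 304 days.
October 1–10, 2250: 10 days.
Residual: 325 days.
Total: 22604 days.
22604 mod 7 = 1, so 1 day after Wednesday is Thursday.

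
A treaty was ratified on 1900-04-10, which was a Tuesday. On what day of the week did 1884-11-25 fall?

Tuesday

Count forward from the earlier date (November 25, 1884) to the later (April 10, 1900):
From November 25, 1884 to November 25, 1899: 15 years, of which 3 contain a Feb 29 — 12×365 + 3×366 = 5478 days.
November 1899: 30 − 25 = 5 days remain.
Then December (31), January (31), February 1900 (28), March (31): 31 + 31 + 28 + 31 = 121 days.
April 1–10, 1900: 10 days.
Residual: 136 days.
Total: 5614 days.
5614 is a multiple of 7, so 1884-11-25 falls on the same weekday: Tuesday.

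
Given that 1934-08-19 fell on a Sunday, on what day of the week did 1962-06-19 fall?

Tuesday

From August 19, 1934 to August 19, 1961: 27 years, of which 7 contain a Feb 29 — 20×365 + 7×366 = 9862 days.
August 1961: 31 − 19 = 12 days remain.
Then 9 full months totalling 273 days.
June 1–19, 1962: 19 days.
Residual: 304 days.
Total: 10166 days.
10166 mod 7 = 2, so 2 days after Sunday is Tuesday.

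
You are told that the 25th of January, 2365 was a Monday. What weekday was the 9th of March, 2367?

Thursday

January 25, 2365 → January 25, 2366: 365 days.
January 25, 2366 → January 25, 2367: 365 days.
January 2367: 31 − 25 = 6 days remain.
Then February 2367 (28): 28 days.
March 1–9, 2367: 9 days.
Residual: 43 days.
Total: 773 days.
773 mod 7 = 3, so 3 days after Monday is Thursday.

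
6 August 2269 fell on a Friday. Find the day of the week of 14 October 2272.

Monday

August 6, 2269 → August 6, 2270: 365 days.
August 6, 2270 → August 6, 2271: 365 days.
August 6, 2271 → August 6, 2272: 366 days (2272 is a leap year).
August 2272: 31 − 6 = 25 days remain.
Then September (30): 30 days.
October 1–14, 2272: 14 days.
Residual: 69 days.
Total: 1165 days.
1165 mod 7 = 3, so 3 days after Friday is Monday.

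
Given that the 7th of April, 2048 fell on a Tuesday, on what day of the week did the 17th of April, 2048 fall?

Friday

Within April 2048: 17 − 7 = 10 days.
10 mod 7 = 3, so 3 days after Tuesday is Friday.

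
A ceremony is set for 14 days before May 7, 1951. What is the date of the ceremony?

April 23, 1951

Count 14 days before May 7, 1951:
April 1951: 30 − 23 = 7 days remain.
May 1–7, 1951: 7 days.
Total: 7 + 7 = 14 days.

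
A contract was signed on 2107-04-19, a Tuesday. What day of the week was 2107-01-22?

Count forward from the earlier date (January 22, 2107) to the later (April 19, 2107):
January 2107: 31 − 22 = 9 days remain.
Then February 2107 (28), March (31): 28 + 31 = 59 days.
April 1–19, 2107: 19 days.
Total: 9 + 59 + 19 = 87 days.
87 mod 7 = 3, so 3 days before Tuesday is Saturday.

Saturday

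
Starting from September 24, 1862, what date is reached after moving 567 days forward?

April 13, 1864

Count 567 days after September 24, 1862:
September 1862: 30 − 24 = 6 days remain.
Then 18 full months totalling 548 days.
April 1–13, 1864: 13 days.
Total: 6 + 548 + 13 = 567 days.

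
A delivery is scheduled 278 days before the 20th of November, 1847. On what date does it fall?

the 15th of February, 1847

Count 278 days before November 20, 1847:
February 1847: 28 − 15 = 13 days remain (1847 is not a leap year, so February has 28 days).
Then March (31), April (30), May (31), June (30), July (31), August (31), September (30), October (31): 31 + 30 + 31 + 30 + 31 + 31 + 30 + 31 = 245 days.
November 1–20, 1847: 20 days.
Total: 13 + 245 + 20 = 278 days.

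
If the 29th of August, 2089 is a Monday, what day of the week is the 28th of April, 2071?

Tuesday

Count forward from the earlier date (April 28, 2071) to the later (August 29, 2089):
From April 28, 2071 to April 28, 2089: 18 years, of which 5 contain a Feb 29 — 13×365 + 5×366 = 6575 days.
April 2089: 30 − 28 = 2 days remain.
Then May (31), June (30), July (31): 31 + 30 + 31 = 92 days.
August 1–29, 2089: 29 days.
Residual: 123 days.
Total: 6698 days.
6698 mod 7 = 6, so 6 days before Monday is Tuesday.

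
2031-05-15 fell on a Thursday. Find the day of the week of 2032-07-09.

May 15, 2031 → May 15, 2032: 366 days (2032 is a leap year).
May 2032: 31 − 15 = 16 days remain.
Then June (30): 30 days.
July 1–9, 2032: 9 days.
Residual: 55 days.
Total: 421 days.
421 mod 7 = 1, so 1 day after Thursday is Friday.

Friday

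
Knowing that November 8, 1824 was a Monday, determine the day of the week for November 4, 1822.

Count forward from the earlier date (November 4, 1822) to the later (November 8, 1824):
November 4, 1822 → November 4, 1823: 365 days.
November 4, 1823 → November 4, 1824: 366 days (1824 is a leap year).
Within November 1824: 8 − 4 = 4 days.
Total: 735 days.
735 is a multiple of 7, so November 4, 1822 falls on the same weekday: Monday.

Monday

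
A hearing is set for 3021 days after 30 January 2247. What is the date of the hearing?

9 May 2255

Count 3021 days after January 30, 2247:
From January 30, 2247 to January 30, 2255: 8 years, of which 2 contain a Feb 29 — 6×365 + 2×366 = 2922 days.
January 2255: 31 − 30 = 1 day remains.
Then February 2255 (28), March (31), April (30): 28 + 31 + 30 = 89 days.
May 1–9, 2255: 9 days.
Residual: 99 days.
Total: 3021 days.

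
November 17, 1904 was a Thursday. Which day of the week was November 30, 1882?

Thursday

Count forward from the earlier date (November 30, 1882) to the later (November 17, 1904):
From November 30, 1882 to November 30, 1903: 21 years, of which 4 contain a Feb 29 — 17×365 + 4×366 = 7669 days.
(1900 is not a leap year (divisible by 100 but not 400).)
November 1903: 30 − 30 = 0 days remain.
Then 11 full months totalling 336 days.
November 1–17, 1904: 17 days.
Residual: 353 days.
Total: 8022 days.
8022 is a multiple of 7, so November 30, 1882 falls on the same weekday: Thursday.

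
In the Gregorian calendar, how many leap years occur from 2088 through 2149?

15

Years divisible by 4: 2088, 2092, …, 2148 — 16 in all.
Of these, 2100 is divisible by 100 but not 400, so not leap.
Leap years: 16 − 1 = 15.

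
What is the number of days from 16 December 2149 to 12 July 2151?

573

December 16, 2149 → December 16, 2150: 365 days.
December 2150: 31 − 16 = 15 days remain.
Then January (31), February 2151 (28), March (31), April (30), May (31), June (30): 31 + 28 + 31 + 30 + 31 + 30 = 181 days.
July 1–12, 2151: 12 days.
Residual: 208 days.
Total: 573 days.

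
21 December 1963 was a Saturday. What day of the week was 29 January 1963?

Count forward from the earlier date (January 29, 1963) to the later (December 21, 1963):
January 1963: 31 − 29 = 2 days remain.
Then 10 full months totalling 303 days.
December 1–21, 1963: 21 days.
Total: 2 + 303 + 21 = 326 days.
326 mod 7 = 4, so 4 days before Saturday is Tuesday.

Tuesday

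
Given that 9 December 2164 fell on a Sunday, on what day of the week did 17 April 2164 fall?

Tuesday

Count forward from the earlier date (April 17, 2164) to the later (December 9, 2164):
April 2164: 30 − 17 = 13 days remain.
Then May (31), June (30), July (31), August (31), September (30), October (31), November (30): 31 + 30 + 31 + 31 + 30 + 31 + 30 = 214 days.
December 1–9, 2164: 9 days.
Total: 13 + 214 + 9 = 236 days.
236 mod 7 = 5, so 5 days before Sunday is Tuesday.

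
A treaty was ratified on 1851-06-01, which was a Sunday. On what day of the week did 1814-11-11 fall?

Count forward from the earlier date (November 11, 1814) to the later (June 1, 1851):
Day-of-year of November 11, 1814: 315.
Day-of-year of June 1, 1851: 152.
1814 has 365 days, so 365 − 315 = 50 days remain in 1814.
Full years 1815–1850: 27 common + 9 leap = 27×365 + 9×366 = 13149 days.
Total: 50 + 13149 + 152 = 13351 days.
13351 mod 7 = 2, so 2 days before Sunday is Friday.

Friday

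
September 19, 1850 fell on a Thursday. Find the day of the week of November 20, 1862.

Day-of-year of September 19, 1850: 262.
Day-of-year of November 20, 1862: 324.
1850 has 365 days, so 365 − 262 = 103 days remain in 1850.
Full years 1851–1861: 8 common + 3 leap = 8×365 + 3×366 = 4018 days.
Total: 103 + 4018 + 324 = 4445 days.
4445 is a multiple of 7, so November 20, 1862 falls on the same weekday: Thursday.

Thursday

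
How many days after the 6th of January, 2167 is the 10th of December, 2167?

January 2167: 31 − 6 = 25 days remain.
Then 10 full months totalling 303 days.
December 1–10, 2167: 10 days.
Total: 25 + 303 + 10 = 338 days.

338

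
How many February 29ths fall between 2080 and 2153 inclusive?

18

Years divisible by 4: 2080, 2084, …, 2152 — 19 in all.
Of these, 2100 is divisible by 100 but not 400, so not leap.
Leap years: 19 − 1 = 18.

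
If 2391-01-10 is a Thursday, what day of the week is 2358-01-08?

Wednesday

Count forward from the earlier date (January 8, 2358) to the later (January 10, 2391):
Day-of-year of January 8, 2358: 8.
Day-of-year of January 10, 2391: 10.
2358 has 365 days, so 365 − 8 = 357 days remain in 2358.
Full years 2359–2390: 24 common + 8 leap = 24×365 + 8×366 = 11688 days.
Total: 357 + 11688 + 10 = 12055 days.
12055 mod 7 = 1, so 1 day before Thursday is Wednesday.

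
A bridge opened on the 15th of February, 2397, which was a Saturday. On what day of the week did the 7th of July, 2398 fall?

Tuesday

February 2397: 28 − 15 = 13 days remain (2397 is not a leap year, so February has 28 days).
Then 16 full months totalling 487 days.
July 1–7, 2398: 7 days.
Total: 13 + 487 + 7 = 507 days.
507 mod 7 = 3, so 3 days after Saturday is Tuesday.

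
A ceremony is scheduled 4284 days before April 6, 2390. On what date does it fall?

July 14, 2378

Count 4284 days before April 6, 2390:
Day-of-year of July 14, 2378: 195.
Day-of-year of April 6, 2390: 96.
2378 has 365 days, so 365 − 195 = 170 days remain in 2378.
Full years 2379–2389: 8 common + 3 leap = 8×365 + 3×366 = 4018 days.
Total: 170 + 4018 + 96 = 4284 days.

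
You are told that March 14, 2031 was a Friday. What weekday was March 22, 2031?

Within March 2031: 22 − 14 = 8 days.
8 mod 7 = 1, so 1 day after Friday is Saturday.

Saturday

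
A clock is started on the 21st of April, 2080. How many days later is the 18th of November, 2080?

211

April 2080: 30 − 21 = 9 days remain.
Then May (31), June (30), July (31), August (31), September (30), October (31): 31 + 30 + 31 + 31 + 30 + 31 = 184 days.
November 1–18, 2080: 18 days.
Total: 9 + 184 + 18 = 211 days.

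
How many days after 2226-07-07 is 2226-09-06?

61

July 2226: 31 − 7 = 24 days remain.
Then August (31): 31 days.
September 1–6, 2226: 6 days.
Total: 24 + 31 + 6 = 61 days.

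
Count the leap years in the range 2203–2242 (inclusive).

10

Years divisible by 4 in [2203, 2242]: 2204, 2208, 2212, 2216, 2220, 2224, 2228, 2232, 2236, 2240.
No century exceptions apply. Count: 10.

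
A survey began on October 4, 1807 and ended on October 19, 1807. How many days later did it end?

Within October 1807: 19 − 4 = 15 days.

15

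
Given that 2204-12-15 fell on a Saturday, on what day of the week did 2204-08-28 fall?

Count forward from the earlier date (August 28, 2204) to the later (December 15, 2204):
August 2204: 31 − 28 = 3 days remain.
Then September (30), October (31), November (30): 30 + 31 + 30 = 91 days.
December 1–15, 2204: 15 days.
Total: 3 + 91 + 15 = 109 days.
109 mod 7 = 4, so 4 days before Saturday is Tuesday.

Tuesday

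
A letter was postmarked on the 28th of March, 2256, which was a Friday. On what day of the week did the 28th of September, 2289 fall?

Day-of-year of March 28, 2256: 88.
Day-of-year of September 28, 2289: 271.
2256 has 366 days, so 366 − 88 = 278 days remain in 2256.
Full years 2257–2288: 24 common + 8 leap = 24×365 + 8×366 = 11688 days.
Total: 278 + 11688 + 271 = 12237 days.
12237 mod 7 = 1, so 1 day after Friday is Saturday.

Saturday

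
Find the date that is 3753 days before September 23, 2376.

June 15, 2366

Count 3753 days before September 23, 2376:
Day-of-year of June 15, 2366: 166.
Day-of-year of September 23, 2376: 267.
2366 has 365 days, so 365 − 166 = 199 days remain in 2366.
Full years 2367–2375: 7 common + 2 leap = 7×365 + 2×366 = 3287 days.
Total: 199 + 3287 + 267 = 3753 days.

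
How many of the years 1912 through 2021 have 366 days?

28

Years divisible by 4: 1912, 1916, …, 2020 — 28 in all.
2000 is divisible by 400, so still leap.
No century exceptions apply. Count: 28.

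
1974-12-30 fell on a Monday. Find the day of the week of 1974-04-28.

Sunday

Count forward from the earlier date (April 28, 1974) to the later (December 30, 1974):
April 1974: 30 − 28 = 2 days remain.
Then May (31), June (30), July (31), August (31), September (30), October (31), November (30): 31 + 30 + 31 + 31 + 30 + 31 + 30 = 214 days.
December 1–30, 1974: 30 days.
Total: 2 + 214 + 30 = 246 days.
246 mod 7 = 1, so 1 day before Monday is Sunday.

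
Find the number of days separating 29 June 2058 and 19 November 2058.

143

June 2058: 30 − 29 = 1 day remains.
Then July (31), August (31), September (30), October (31): 31 + 31 + 30 + 31 = 123 days.
November 1–19, 2058: 19 days.
Total: 1 + 123 + 19 = 143 days.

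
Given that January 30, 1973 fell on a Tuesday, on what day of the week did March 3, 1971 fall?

Count forward from the earlier date (March 3, 1971) to the later (January 30, 1973):
March 3, 1971 → March 3, 1972: 366 days (1972 is a leap year).
March 1972: 31 − 3 = 28 days remain.
Then 9 full months totalling 275 days.
January 1–30, 1973: 30 days.
Residual: 333 days.
Total: 699 days.
699 mod 7 = 6, so 6 days before Tuesday is Wednesday.

Wednesday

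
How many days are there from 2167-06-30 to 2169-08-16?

June 30, 2167 → June 30, 2168: 366 days (2168 is a leap year).
June 30, 2168 → June 30, 2169: 365 days.
June 2169: 30 − 30 = 0 days remain.
Then July (31): 31 days.
August 1–16, 2169: 16 days.
Residual: 47 days.
Total: 778 days.

778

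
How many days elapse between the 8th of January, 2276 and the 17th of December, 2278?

1074

Day-of-year of January 8, 2276: 8.
Day-of-year of December 17, 2278: 351.
2276 has 366 days, so 366 − 8 = 358 days remain in 2276.
Full years: 2277: 365. Sum = 365.
Total: 358 + 365 + 351 = 1074 days.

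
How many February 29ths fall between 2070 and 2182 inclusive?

27

Years divisible by 4: 2072, 2076, …, 2180 — 28 in all.
Of these, 2100 is divisible by 100 but not 400, so not leap.
Leap years: 28 − 1 = 27.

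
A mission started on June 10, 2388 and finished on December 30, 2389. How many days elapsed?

June 10, 2388 → June 10, 2389: 365 days.
June 2389: 30 − 10 = 20 days remain.
Then July (31), August (31), September (30), October (31), November (30): 31 + 31 + 30 + 31 + 30 = 153 days.
December 1–30, 2389: 30 days.
Residual: 203 days.
Total: 568 days.

568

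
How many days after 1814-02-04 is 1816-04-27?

February 4, 1814 → February 4, 1815: 365 days.
February 4, 1815 → February 4, 1816: 365 days.
February 1816: 29 − 4 = 25 days remain (1816 is a leap year, so February has 29 days).
Then March (31): 31 days.
April 1–27, 1816: 27 days.
Residual: 83 days.
Total: 813 days.

813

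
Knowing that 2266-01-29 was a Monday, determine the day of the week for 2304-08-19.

From January 29, 2266 to January 29, 2304: 38 years, of which 8 contain a Feb 29 — 30×365 + 8×366 = 13878 days.
(2300 is not a leap year (divisible by 100 but not 400).)
January 2304: 31 − 29 = 2 days remain.
Then February 2304 (29), March (31), April (30), May (31), June (30), July (31): 29 + 31 + 30 + 31 + 30 + 31 = 182 days.
August 1–19, 2304: 19 days.
Residual: 203 days.
Total: 14081 days.
14081 mod 7 = 4, so 4 days after Monday is Friday.

Friday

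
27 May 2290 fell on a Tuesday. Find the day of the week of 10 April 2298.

Sunday

Day-of-year of May 27, 2290: 147.
Day-of-year of April 10, 2298: 100.
2290 has 365 days, so 365 − 147 = 218 days remain in 2290.
Full years 2291–2297: 5 common + 2 leap = 5×365 + 2×366 = 2557 days.
Total: 218 + 2557 + 100 = 2875 days.
2875 mod 7 = 5, so 5 days after Tuesday is Sunday.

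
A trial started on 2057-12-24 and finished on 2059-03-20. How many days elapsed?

451

Day-of-year of December 24, 2057: 358.
Day-of-year of March 20, 2059: 79.
2057 has 365 days, so 365 − 358 = 7 days remain in 2057.
Full years: 2058: 365. Sum = 365.
Total: 7 + 365 + 79 = 451 days.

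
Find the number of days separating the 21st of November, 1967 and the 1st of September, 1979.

4302

Day-of-year of November 21, 1967: 325.
Day-of-year of September 1, 1979: 244.
1967 has 365 days, so 365 − 325 = 40 days remain in 1967.
Full years 1968–1978: 8 common + 3 leap = 8×365 + 3×366 = 4018 days.
Total: 40 + 4018 + 244 = 4302 days.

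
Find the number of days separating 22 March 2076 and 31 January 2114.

Day-of-year of March 22, 2076: 82.
Day-of-year of January 31, 2114: 31.
2076 has 366 days, so 366 − 82 = 284 days remain in 2076.
Full years 2077–2113: 29 common + 8 leap = 29×365 + 8×366 = 13513 days.
Total: 284 + 13513 + 31 = 13828 days.

13828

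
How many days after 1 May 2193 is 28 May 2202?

Day-of-year of May 1, 2193: 121.
Day-of-year of May 28, 2202: 148.
2193 has 365 days, so 365 − 121 = 244 days remain in 2193.
Full years 2194–2201: 7 common + 1 leap = 7×365 + 1×366 = 2921 days.
Total: 244 + 2921 + 148 = 3313 days.

3313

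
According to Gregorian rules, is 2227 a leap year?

No

2227 is not a leap year.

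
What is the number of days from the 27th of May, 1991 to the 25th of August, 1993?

Day-of-year of May 27, 1991: 147.
Day-of-year of August 25, 1993: 237.
1991 has 365 days, so 365 − 147 = 218 days remain in 1991.
Full years: 1992: 366. Sum = 366.
Total: 218 + 366 + 237 = 821 days.

821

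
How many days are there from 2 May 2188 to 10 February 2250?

From May 2, 2188 to May 2, 2249: 61 years, of which 14 contain a Feb 29 — 47×365 + 14×366 = 22279 days.
(2200 is not a leap year (divisible by 100 but not 400).)
May 2249: 31 − 2 = 29 days remain.
Then June (30), July (31), August (31), September (30), October (31), November (30), December (31), January (31): 30 + 31 + 31 + 30 + 31 + 30 + 31 + 31 = 245 days.
February 1–10, 2250: 10 days (2250 is not a leap year).
Residual: 284 days.
Total: 22563 days.

22563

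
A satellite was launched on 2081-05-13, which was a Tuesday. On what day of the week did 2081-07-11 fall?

Friday

May 2081: 31 − 13 = 18 days remain.
Then June (30): 30 days.
July 1–11, 2081: 11 days.
Total: 18 + 30 + 11 = 59 days.
59 mod 7 = 3, so 3 days after Tuesday is Friday.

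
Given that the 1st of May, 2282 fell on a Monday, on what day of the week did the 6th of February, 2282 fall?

Count forward from the earlier date (February 6, 2282) to the later (May 1, 2282):
February 2282: 28 − 6 = 22 days remain (2282 is not a leap year, so February has 28 days).
Then March (31), April (30): 31 + 30 = 61 days.
May 1, 2282: 1 day.
Total: 22 + 61 + 1 = 84 days.
84 is a multiple of 7, so the 6th of February, 2282 falls on the same weekday: Monday.

Monday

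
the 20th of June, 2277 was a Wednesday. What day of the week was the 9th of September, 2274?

Count forward from the earlier date (September 9, 2274) to the later (June 20, 2277):
September 9, 2274 → September 9, 2275: 365 days.
September 9, 2275 → September 9, 2276: 366 days (2276 is a leap year).
September 2276: 30 − 9 = 21 days remain.
Then October (31), November (30), December (31), January (31), February 2277 (28), March (31), April (30), May (31): 31 + 30 + 31 + 31 + 28 + 31 + 30 + 31 = 243 days.
June 1–20, 2277: 20 days.
Residual: 284 days.
Total: 1015 days.
1015 is a multiple of 7, so the 9th of September, 2274 falls on the same weekday: Wednesday.

Wednesday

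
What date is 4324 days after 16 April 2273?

16 February 2285

Count 4324 days after April 16, 2273:
Day-of-year of April 16, 2273: 106.
Day-of-year of February 16, 2285: 47.
2273 has 365 days, so 365 − 106 = 259 days remain in 2273.
Full years 2274–2284: 8 common + 3 leap = 8×365 + 3×366 = 4018 days.
Total: 259 + 4018 + 47 = 4324 days.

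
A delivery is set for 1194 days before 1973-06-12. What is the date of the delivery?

1970-03-06

Count 1194 days before June 12, 1973:
March 6, 1970 → March 6, 1971: 365 days.
March 6, 1971 → March 6, 1972: 366 days (1972 is a leap year).
March 6, 1972 → March 6, 1973: 365 days.
March 1973: 31 − 6 = 25 days remain.
Then April (30), May (31): 30 + 31 = 61 days.
June 1–12, 1973: 12 days.
Residual: 98 days.
Total: 1194 days.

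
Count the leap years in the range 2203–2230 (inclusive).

7

Years divisible by 4 in [2203, 2230]: 2204, 2208, 2212, 2216, 2220, 2224, 2228.
No century exceptions apply. Count: 7.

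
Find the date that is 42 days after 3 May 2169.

14 June 2169

Count 42 days after May 3, 2169:
May 2169: 31 − 3 = 28 days remain.
June 1–14, 2169: 14 days.
Total: 28 + 14 = 42 days.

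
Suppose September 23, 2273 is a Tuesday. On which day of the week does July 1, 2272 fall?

Count forward from the earlier date (July 1, 2272) to the later (September 23, 2273):
July 1, 2272 → July 1, 2273: 365 days.
July 2273: 31 − 1 = 30 days remain.
Then August (31): 31 days.
September 1–23, 2273: 23 days.
Residual: 84 days.
Total: 449 days.
449 mod 7 = 1, so 1 day before Tuesday is Monday.

Monday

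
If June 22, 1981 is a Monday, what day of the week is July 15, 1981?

Wednesday

June 1981: 30 − 22 = 8 days remain.
July 1–15, 1981: 15 days.
Total: 8 + 15 = 23 days.
23 mod 7 = 2, so 2 days after Monday is Wednesday.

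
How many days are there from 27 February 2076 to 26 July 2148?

26447

Day-of-year of February 27, 2076: 58.
Day-of-year of July 26, 2148: 208.
2076 has 366 days, so 366 − 58 = 308 days remain in 2076.
Full years 2077–2147: 55 common + 16 leap = 55×365 + 16×366 = 25931 days.
Total: 308 + 25931 + 208 = 26447 days.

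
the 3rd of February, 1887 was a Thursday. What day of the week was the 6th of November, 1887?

Sunday

February 1887: 28 − 3 = 25 days remain (1887 is not a leap year, so February has 28 days).
Then March (31), April (30), May (31), June (30), July (31), August (31), September (30), October (31): 31 + 30 + 31 + 30 + 31 + 31 + 30 + 31 = 245 days.
November 1–6, 1887: 6 days.
Total: 25 + 245 + 6 = 276 days.
276 mod 7 = 3, so 3 days after Thursday is Sunday.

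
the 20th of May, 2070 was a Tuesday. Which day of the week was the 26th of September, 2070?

May 2070: 31 − 20 = 11 days remain.
Then June (30), July (31), August (31): 30 + 31 + 31 = 92 days.
September 1–26, 2070: 26 days.
Total: 11 + 92 + 26 = 129 days.
129 mod 7 = 3, so 3 days after Tuesday is Friday.

Friday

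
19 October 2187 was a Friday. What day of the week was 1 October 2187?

Monday

Count forward from the earlier date (October 1, 2187) to the later (October 19, 2187):
Within October 2187: 19 − 1 = 18 days.
18 mod 7 = 4, so 4 days before Friday is Monday.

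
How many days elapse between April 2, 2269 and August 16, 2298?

Day-of-year of April 2, 2269: 92.
Day-of-year of August 16, 2298: 228.
2269 has 365 days, so 365 − 92 = 273 days remain in 2269.
Full years 2270–2297: 21 common + 7 leap = 21×365 + 7×366 = 10227 days.
Total: 273 + 10227 + 228 = 10728 days.

10728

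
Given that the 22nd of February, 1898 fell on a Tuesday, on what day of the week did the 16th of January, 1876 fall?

Sunday

Count forward from the earlier date (January 16, 1876) to the later (February 22, 1898):
From January 16, 1876 to January 16, 1898: 22 years, of which 6 contain a Feb 29 — 16×365 + 6×366 = 8036 days.
January 1898: 31 − 16 = 15 days remain.
February 1–22, 1898: 22 days (1898 is not a leap year).
Residual: 37 days.
Total: 8073 days.
8073 mod 7 = 2, so 2 days before Tuesday is Sunday.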